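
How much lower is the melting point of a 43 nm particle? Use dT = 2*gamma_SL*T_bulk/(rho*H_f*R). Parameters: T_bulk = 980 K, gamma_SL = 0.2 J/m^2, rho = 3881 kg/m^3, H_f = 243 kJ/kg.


Radius R = 43/2 = 21.5 nm = 2.15e-08 m
Convert H_f = 243 kJ/kg = 243000 J/kg
dT = 2 * gamma_SL * T_bulk / (rho * H_f * R)
dT = 2 * 0.2 * 980 / (3881 * 243000 * 2.15e-08)
dT = 19.3 K

19.3


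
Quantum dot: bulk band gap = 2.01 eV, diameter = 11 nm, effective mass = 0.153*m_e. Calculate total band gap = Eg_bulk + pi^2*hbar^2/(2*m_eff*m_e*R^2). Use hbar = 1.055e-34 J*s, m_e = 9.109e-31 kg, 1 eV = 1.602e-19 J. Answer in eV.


Radius R = 11/2 nm = 5.5e-09 m
Confinement energy dE = pi^2 * hbar^2 / (2 * m_eff * m_e * R^2)
dE = pi^2 * (1.055e-34)^2 / (2 * 0.153 * 9.109e-31 * (5.5e-09)^2) J, divided by 1.602e-19 J/eV
dE = 0.0813 eV
Total band gap = E_g(bulk) + dE = 2.01 + 0.0813 = 2.0913 eV

2.0913


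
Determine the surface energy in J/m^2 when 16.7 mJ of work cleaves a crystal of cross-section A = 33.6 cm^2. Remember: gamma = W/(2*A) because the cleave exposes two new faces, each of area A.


Convert: A = 33.6 cm^2 = 0.00336 m^2, W = 16.7 mJ = 0.0167 J
Cleaving exposes two faces of area A, so total new surface = 2*A and gamma = W / (2*A)
gamma = 0.0167 / (2 * 0.00336)
gamma = 2.485 J/m^2

2.485


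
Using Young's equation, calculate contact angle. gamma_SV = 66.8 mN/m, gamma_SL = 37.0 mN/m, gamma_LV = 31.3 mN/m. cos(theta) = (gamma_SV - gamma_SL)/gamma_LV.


cos(theta) = (gamma_SV - gamma_SL) / gamma_LV
cos(theta) = (66.8 - 37.0) / 31.3
cos(theta) = 0.952077
theta = arccos(0.952077) = 17.81 degrees

17.81


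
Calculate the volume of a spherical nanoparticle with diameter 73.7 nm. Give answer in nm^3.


Radius r = 73.7/2 = 36.85 nm
Volume V = (4/3) * pi * r^3
V = (4/3) * pi * (36.85)^3
V = 209604.73 nm^3

209604.73


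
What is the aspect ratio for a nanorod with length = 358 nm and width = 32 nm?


Aspect ratio AR = length / diameter
AR = 358 / 32
AR = 11.19

11.19


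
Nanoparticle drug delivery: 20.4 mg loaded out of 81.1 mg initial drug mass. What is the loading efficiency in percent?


Drug loading efficiency = (drug loaded / drug initial) * 100
DLE = 20.4 / 81.1 * 100
DLE = 0.2515 * 100
DLE = 25.15%

25.15


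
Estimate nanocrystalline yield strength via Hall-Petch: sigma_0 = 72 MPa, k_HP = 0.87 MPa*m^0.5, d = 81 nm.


d = 81 nm = 8.1e-08 m
sqrt(d) = 0.000284605
Hall-Petch contribution = k / sqrt(d) = 0.87 / 0.000284605 = 3056.9 MPa
sigma = sigma_0 + k/sqrt(d) = 72 + 3056.9 = 3128.9 MPa

3128.9


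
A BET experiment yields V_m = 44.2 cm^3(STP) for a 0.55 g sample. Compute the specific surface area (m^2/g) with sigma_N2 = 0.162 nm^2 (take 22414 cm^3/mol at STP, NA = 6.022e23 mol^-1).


Number of moles in monolayer = V_m / 22414 = 44.2 / 22414 = 0.00197198
Number of molecules = moles * NA = 0.00197198 * 6.022e23
SA = molecules * sigma / mass
SA = (44.2 / 22414) * 6.022e23 * 0.162e-18 / 0.55
SA = 349.8 m^2/g

349.8


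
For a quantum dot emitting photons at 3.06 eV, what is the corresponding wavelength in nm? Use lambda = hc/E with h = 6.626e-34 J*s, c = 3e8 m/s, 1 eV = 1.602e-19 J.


Convert energy: E = 3.06 eV = 3.06 * 1.602e-19 = 4.90212e-19 J
lambda = h*c / E = 6.626e-34 * 3e8 / 4.90212e-19
lambda = 4.05498e-07 m = 405.5 nm

405.5


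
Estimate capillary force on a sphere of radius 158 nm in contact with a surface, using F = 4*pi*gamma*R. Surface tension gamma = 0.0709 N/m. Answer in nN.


Convert radius: R = 158 nm = 1.58e-07 m
F = 4 * pi * gamma * R
F = 4 * pi * 0.0709 * 1.58e-07
F = 1.40771e-07 N = 140.771 nN

140.771


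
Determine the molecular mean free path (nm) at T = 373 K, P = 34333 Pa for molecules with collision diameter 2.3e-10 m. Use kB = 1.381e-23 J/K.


Mean free path: lambda = kB*T / (sqrt(2) * pi * d^2 * P)
lambda = 1.381e-23 * 373 / (sqrt(2) * pi * (2.3e-10)^2 * 34333)
lambda = 6.38367e-07 m
lambda = 638.37 nm

638.37


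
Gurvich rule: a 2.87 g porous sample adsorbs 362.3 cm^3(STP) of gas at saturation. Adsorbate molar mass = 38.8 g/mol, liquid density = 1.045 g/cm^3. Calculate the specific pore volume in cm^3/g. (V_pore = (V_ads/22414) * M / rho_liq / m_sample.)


Moles adsorbed n = V_ads / 22414 = 362.3 / 22414 = 1.616400e-02 mol
Liquid volume V_liq = n * M / rho_liq = 1.616400e-02 * 38.8 / 1.045 = 0.60016 cm^3
Specific pore volume V_pore = V_liq / m_sample = 0.60016 / 2.87
V_pore = 0.2091 cm^3/g

0.2091


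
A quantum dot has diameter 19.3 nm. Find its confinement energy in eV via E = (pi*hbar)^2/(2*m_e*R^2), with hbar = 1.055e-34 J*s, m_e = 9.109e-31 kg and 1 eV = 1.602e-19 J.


Radius R = 19.3/2 = 9.65 nm = 9.65e-09 m
E = (pi * 1.055e-34)^2 / (2 * 9.109e-31 * (9.65e-09)^2)
E(J) = 6.47514e-22
E = E(J) / 1.602e-19 = 0.004 eV

0.004


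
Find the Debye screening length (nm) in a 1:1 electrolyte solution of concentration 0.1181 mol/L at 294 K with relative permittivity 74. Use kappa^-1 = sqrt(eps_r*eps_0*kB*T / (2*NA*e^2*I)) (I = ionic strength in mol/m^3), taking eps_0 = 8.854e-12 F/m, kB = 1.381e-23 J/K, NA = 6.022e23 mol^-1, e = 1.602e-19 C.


Ionic strength I = 0.1181 * 1^2 * 1000 = 118.1 mol/m^3
kappa^-1 = sqrt(74 * 8.854e-12 * 1.381e-23 * 294 / (2 * 6.022e23 * (1.602e-19)^2 * 118.1))
kappa^-1 = 0.854 nm

0.854


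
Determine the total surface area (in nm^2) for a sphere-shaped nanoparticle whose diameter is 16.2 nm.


Radius r = 16.2/2 = 8.1 nm
Surface area SA = 4 * pi * r^2
SA = 4 * pi * (8.1)^2
SA = 824.48 nm^2

824.48


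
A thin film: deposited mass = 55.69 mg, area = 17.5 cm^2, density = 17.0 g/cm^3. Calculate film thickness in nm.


Convert: m = 55.69 mg = 5.5690e-05 kg, A = 17.5 cm^2 = 1.7500e-03 m^2, rho = 17.0 g/cm^3 = 17000 kg/m^3
t = m / (A * rho)
t = 5.5690e-05 / (1.7500e-03 * 17000)
t = 1.8719e-06 m = 1871.9 nm

1871.9


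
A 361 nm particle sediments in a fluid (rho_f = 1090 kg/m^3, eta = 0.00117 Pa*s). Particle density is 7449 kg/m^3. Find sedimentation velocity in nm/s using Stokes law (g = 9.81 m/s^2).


Radius R = 361/2 nm = 1.805e-07 m
Density difference = 7449 - 1090 = 6359 kg/m^3
v = 2 * R^2 * (rho_p - rho_f) * g / (9 * eta)
v = 2 * (1.805e-07)^2 * 6359 * 9.81 / (9 * 0.00117)
v = 3.86024e-07 m/s = 386.0236 nm/s

386.0236


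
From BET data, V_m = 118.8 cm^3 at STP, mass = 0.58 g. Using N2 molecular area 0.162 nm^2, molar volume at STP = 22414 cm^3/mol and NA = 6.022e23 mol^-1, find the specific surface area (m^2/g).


Number of moles in monolayer = V_m / 22414 = 118.8 / 22414 = 0.00530026
Number of molecules = moles * NA = 0.00530026 * 6.022e23
SA = molecules * sigma / mass
SA = (118.8 / 22414) * 6.022e23 * 0.162e-18 / 0.58
SA = 891.5 m^2/g

891.5


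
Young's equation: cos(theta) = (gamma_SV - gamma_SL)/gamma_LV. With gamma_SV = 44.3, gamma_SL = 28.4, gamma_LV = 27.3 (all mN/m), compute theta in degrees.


cos(theta) = (gamma_SV - gamma_SL) / gamma_LV
cos(theta) = (44.3 - 28.4) / 27.3
cos(theta) = 0.582418
theta = arccos(0.582418) = 54.38 degrees

54.38


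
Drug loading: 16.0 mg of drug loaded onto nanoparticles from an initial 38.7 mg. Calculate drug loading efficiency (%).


Drug loading efficiency = (drug loaded / drug initial) * 100
DLE = 16.0 / 38.7 * 100
DLE = 0.4134 * 100
DLE = 41.34%

41.34


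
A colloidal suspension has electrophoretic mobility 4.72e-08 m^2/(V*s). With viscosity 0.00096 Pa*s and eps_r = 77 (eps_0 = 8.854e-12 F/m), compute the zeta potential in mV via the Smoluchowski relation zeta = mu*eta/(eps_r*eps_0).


Smoluchowski equation: zeta = mu * eta / (eps_r * eps_0)
zeta = 4.72e-08 * 0.00096 / (77 * 8.854e-12)
zeta = 0.066463 V = 66.46 mV

66.46


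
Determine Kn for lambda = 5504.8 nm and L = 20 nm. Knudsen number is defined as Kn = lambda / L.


Knudsen number Kn = lambda / L
Kn = 5504.8 / 20
Kn = 275.24

275.24


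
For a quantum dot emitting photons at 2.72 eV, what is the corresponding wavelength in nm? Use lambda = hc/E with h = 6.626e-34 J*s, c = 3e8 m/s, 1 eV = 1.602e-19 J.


Convert energy: E = 2.72 eV = 2.72 * 1.602e-19 = 4.35744e-19 J
lambda = h*c / E = 6.626e-34 * 3e8 / 4.35744e-19
lambda = 4.56185e-07 m = 456.2 nm

456.2


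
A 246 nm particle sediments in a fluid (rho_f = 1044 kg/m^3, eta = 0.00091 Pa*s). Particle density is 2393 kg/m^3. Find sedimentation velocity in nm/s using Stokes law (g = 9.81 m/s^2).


Radius R = 246/2 nm = 1.23e-07 m
Density difference = 2393 - 1044 = 1349 kg/m^3
v = 2 * R^2 * (rho_p - rho_f) * g / (9 * eta)
v = 2 * (1.23e-07)^2 * 1349 * 9.81 / (9 * 0.00091)
v = 4.88919e-08 m/s = 48.8919 nm/s

48.8919


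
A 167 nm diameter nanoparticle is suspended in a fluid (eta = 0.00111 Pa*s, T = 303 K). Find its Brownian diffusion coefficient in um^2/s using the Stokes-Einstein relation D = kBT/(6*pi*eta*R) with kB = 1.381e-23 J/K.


Radius R = 167/2 = 83.5 nm = 8.35e-08 m
D = kB*T / (6*pi*eta*R)
D = 1.381e-23 * 303 / (6 * pi * 0.00111 * 8.35e-08)
D = 2.39511e-12 m^2/s = 2.395 um^2/s

2.395


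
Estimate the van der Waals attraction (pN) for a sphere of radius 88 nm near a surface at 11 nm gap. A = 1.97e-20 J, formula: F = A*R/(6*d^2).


Convert to SI: R = 88 nm = 8.8e-08 m, d = 11 nm = 1.1e-08 m
F = A * R / (6 * d^2)
F = 1.97e-20 * 8.8e-08 / (6 * (1.1e-08)^2)
F = 2.38788e-12 N = 2.388 pN

2.388


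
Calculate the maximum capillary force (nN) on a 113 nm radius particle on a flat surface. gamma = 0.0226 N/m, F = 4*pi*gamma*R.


Convert radius: R = 113 nm = 1.13e-07 m
F = 4 * pi * gamma * R
F = 4 * pi * 0.0226 * 1.13e-07
F = 3.2092e-08 N = 32.092 nN

32.092


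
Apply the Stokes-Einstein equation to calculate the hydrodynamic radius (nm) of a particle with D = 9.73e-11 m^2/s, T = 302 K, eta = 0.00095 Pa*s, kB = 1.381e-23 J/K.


Stokes-Einstein: R = kB*T / (6*pi*eta*D)
R = 1.381e-23 * 302 / (6 * pi * 0.00095 * 9.73e-11)
R = 2.39366e-09 m = 2.39 nm

2.39


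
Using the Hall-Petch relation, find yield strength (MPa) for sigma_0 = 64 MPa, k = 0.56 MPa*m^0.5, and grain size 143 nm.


d = 143 nm = 1.43e-07 m
sqrt(d) = 0.0003781534
Hall-Petch contribution = k / sqrt(d) = 0.56 / 0.0003781534 = 1480.9 MPa
sigma = sigma_0 + k/sqrt(d) = 64 + 1480.9 = 1544.9 MPa

1544.9


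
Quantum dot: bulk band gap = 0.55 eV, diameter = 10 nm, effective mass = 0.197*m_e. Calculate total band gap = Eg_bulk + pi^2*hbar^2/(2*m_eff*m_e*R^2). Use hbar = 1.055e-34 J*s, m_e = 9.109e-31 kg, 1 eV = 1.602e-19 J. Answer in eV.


Radius R = 10/2 nm = 5e-09 m
Confinement energy dE = pi^2 * hbar^2 / (2 * m_eff * m_e * R^2)
dE = pi^2 * (1.055e-34)^2 / (2 * 0.197 * 9.109e-31 * (5e-09)^2) J, divided by 1.602e-19 J/eV
dE = 0.0764 eV
Total band gap = E_g(bulk) + dE = 0.55 + 0.0764 = 0.6264 eV

0.6264


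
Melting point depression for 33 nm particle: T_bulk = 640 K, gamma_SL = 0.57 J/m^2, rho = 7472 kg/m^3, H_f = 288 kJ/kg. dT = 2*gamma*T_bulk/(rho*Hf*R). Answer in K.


Radius R = 33/2 = 16.5 nm = 1.65e-08 m
Convert H_f = 288 kJ/kg = 288000 J/kg
dT = 2 * gamma_SL * T_bulk / (rho * H_f * R)
dT = 2 * 0.57 * 640 / (7472 * 288000 * 1.65e-08)
dT = 20.5 K

20.5


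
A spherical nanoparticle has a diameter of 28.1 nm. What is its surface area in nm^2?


Radius r = 28.1/2 = 14.05 nm
Surface area SA = 4 * pi * r^2
SA = 4 * pi * (14.05)^2
SA = 2480.63 nm^2

2480.63


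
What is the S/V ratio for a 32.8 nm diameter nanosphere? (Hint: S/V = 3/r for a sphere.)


Radius r = 32.8/2 = 16.4 nm
S/V = 3 / r = 3 / 16.4
S/V = 0.1829 nm^-1

0.1829


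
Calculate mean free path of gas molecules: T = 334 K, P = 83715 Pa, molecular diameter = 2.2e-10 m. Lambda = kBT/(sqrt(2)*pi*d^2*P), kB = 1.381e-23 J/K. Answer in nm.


Mean free path: lambda = kB*T / (sqrt(2) * pi * d^2 * P)
lambda = 1.381e-23 * 334 / (sqrt(2) * pi * (2.2e-10)^2 * 83715)
lambda = 2.56228e-07 m
lambda = 256.23 nm

256.23


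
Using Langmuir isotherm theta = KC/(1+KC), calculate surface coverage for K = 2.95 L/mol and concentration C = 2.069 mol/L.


Langmuir isotherm: theta = K*C / (1 + K*C)
K*C = 2.95 * 2.069 = 6.10355
theta = 6.10355 / (1 + 6.10355) = 6.10355 / 7.10355
theta = 0.8592

0.8592


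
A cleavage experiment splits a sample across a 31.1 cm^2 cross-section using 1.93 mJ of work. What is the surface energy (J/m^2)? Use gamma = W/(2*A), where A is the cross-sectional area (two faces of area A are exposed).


Convert: A = 31.1 cm^2 = 0.00311 m^2, W = 1.93 mJ = 0.00193 J
Cleaving exposes two faces of area A, so total new surface = 2*A and gamma = W / (2*A)
gamma = 0.00193 / (2 * 0.00311)
gamma = 0.31 J/m^2

0.31


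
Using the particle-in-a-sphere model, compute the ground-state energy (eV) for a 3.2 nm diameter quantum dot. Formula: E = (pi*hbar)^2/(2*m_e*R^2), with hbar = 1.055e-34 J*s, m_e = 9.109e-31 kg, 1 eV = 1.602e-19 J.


Radius R = 3.2/2 = 1.6 nm = 1.6e-09 m
E = (pi * 1.055e-34)^2 / (2 * 9.109e-31 * (1.6e-09)^2)
E(J) = 2.3554e-20
E = E(J) / 1.602e-19 = 0.147 eV

0.147


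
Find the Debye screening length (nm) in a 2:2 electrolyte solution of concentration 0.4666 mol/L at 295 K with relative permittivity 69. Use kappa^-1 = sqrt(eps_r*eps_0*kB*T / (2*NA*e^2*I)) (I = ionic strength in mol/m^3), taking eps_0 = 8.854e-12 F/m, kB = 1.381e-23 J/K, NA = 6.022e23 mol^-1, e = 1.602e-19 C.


Ionic strength I = 0.4666 * 2^2 * 1000 = 1866.4 mol/m^3
kappa^-1 = sqrt(69 * 8.854e-12 * 1.381e-23 * 295 / (2 * 6.022e23 * (1.602e-19)^2 * 1866.4))
kappa^-1 = 0.208 nm

0.208


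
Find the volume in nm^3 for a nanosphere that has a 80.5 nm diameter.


Radius r = 80.5/2 = 40.25 nm
Volume V = (4/3) * pi * r^3
V = (4/3) * pi * (40.25)^3
V = 273140.6 nm^3

273140.6


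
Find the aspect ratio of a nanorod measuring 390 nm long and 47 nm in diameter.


Aspect ratio AR = length / diameter
AR = 390 / 47
AR = 8.3

8.3


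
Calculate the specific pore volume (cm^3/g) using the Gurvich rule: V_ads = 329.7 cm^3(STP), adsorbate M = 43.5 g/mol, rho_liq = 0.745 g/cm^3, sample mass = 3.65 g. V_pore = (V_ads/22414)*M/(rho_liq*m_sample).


Moles adsorbed n = V_ads / 22414 = 329.7 / 22414 = 1.470956e-02 mol
Liquid volume V_liq = n * M / rho_liq = 1.470956e-02 * 43.5 / 0.745 = 0.85888 cm^3
Specific pore volume V_pore = V_liq / m_sample = 0.85888 / 3.65
V_pore = 0.2353 cm^3/g

0.2353


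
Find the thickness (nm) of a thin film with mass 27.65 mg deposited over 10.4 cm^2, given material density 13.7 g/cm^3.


Convert: m = 27.65 mg = 2.7650e-05 kg, A = 10.4 cm^2 = 1.0400e-03 m^2, rho = 13.7 g/cm^3 = 13700 kg/m^3
t = m / (A * rho)
t = 2.7650e-05 / (1.0400e-03 * 13700)
t = 1.9406e-06 m = 1940.6 nm

1940.6


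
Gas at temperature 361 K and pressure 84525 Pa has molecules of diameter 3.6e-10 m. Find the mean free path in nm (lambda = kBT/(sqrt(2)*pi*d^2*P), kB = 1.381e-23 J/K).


Mean free path: lambda = kB*T / (sqrt(2) * pi * d^2 * P)
lambda = 1.381e-23 * 361 / (sqrt(2) * pi * (3.6e-10)^2 * 84525)
lambda = 1.02434e-07 m
lambda = 102.43 nm

102.43


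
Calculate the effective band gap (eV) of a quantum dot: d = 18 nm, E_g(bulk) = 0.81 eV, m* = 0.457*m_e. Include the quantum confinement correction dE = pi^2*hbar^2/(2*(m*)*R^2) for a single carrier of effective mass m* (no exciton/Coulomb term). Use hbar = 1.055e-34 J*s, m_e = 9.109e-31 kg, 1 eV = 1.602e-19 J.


Radius R = 18/2 nm = 9e-09 m
Confinement energy dE = pi^2 * hbar^2 / (2 * m_eff * m_e * R^2)
dE = pi^2 * (1.055e-34)^2 / (2 * 0.457 * 9.109e-31 * (9e-09)^2) J, divided by 1.602e-19 J/eV
dE = 0.0102 eV
Total band gap = E_g(bulk) + dE = 0.81 + 0.0102 = 0.8202 eV

0.8202


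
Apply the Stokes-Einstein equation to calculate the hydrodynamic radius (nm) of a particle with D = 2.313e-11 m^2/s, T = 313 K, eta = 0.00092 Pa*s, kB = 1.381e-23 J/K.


Stokes-Einstein: R = kB*T / (6*pi*eta*D)
R = 1.381e-23 * 313 / (6 * pi * 0.00092 * 2.313e-11)
R = 1.07764e-08 m = 10.78 nm

10.78


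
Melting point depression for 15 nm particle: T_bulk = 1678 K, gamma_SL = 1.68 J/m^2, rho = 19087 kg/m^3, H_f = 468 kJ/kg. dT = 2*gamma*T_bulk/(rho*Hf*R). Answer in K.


Radius R = 15/2 = 7.5 nm = 7.5e-09 m
Convert H_f = 468 kJ/kg = 468000 J/kg
dT = 2 * gamma_SL * T_bulk / (rho * H_f * R)
dT = 2 * 1.68 * 1678 / (19087 * 468000 * 7.5e-09)
dT = 84.2 K

84.2


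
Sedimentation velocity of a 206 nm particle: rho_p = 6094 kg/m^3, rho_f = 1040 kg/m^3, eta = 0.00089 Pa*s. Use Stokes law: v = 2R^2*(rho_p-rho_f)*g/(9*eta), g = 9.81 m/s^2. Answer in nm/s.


Radius R = 206/2 nm = 1.03e-07 m
Density difference = 6094 - 1040 = 5054 kg/m^3
v = 2 * R^2 * (rho_p - rho_f) * g / (9 * eta)
v = 2 * (1.03e-07)^2 * 5054 * 9.81 / (9 * 0.00089)
v = 1.31334e-07 m/s = 131.3337 nm/s

131.3337


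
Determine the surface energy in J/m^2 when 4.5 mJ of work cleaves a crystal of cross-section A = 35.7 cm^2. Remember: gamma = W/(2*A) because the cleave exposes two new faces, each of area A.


Convert: A = 35.7 cm^2 = 0.00357 m^2, W = 4.5 mJ = 0.0045 J
Cleaving exposes two faces of area A, so total new surface = 2*A and gamma = W / (2*A)
gamma = 0.0045 / (2 * 0.00357)
gamma = 0.63 J/m^2

0.63


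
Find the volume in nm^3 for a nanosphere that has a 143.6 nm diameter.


Radius r = 143.6/2 = 71.8 nm
Volume V = (4/3) * pi * r^3
V = (4/3) * pi * (71.8)^3
V = 1550464.91 nm^3

1550464.91


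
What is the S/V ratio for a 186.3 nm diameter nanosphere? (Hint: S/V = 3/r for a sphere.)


Radius r = 186.3/2 = 93.15 nm
S/V = 3 / r = 3 / 93.15
S/V = 0.0322 nm^-1

0.0322


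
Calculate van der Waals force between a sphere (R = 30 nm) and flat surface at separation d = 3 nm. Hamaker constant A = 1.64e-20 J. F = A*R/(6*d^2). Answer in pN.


Convert to SI: R = 30 nm = 3e-08 m, d = 3 nm = 3e-09 m
F = A * R / (6 * d^2)
F = 1.64e-20 * 3e-08 / (6 * (3e-09)^2)
F = 9.11111e-12 N = 9.111 pN

9.111


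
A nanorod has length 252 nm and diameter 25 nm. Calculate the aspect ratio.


Aspect ratio AR = length / diameter
AR = 252 / 25
AR = 10.08

10.08


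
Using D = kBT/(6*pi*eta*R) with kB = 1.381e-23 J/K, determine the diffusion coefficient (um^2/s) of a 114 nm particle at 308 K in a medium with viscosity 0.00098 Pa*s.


Radius R = 114/2 = 57 nm = 5.7e-08 m
D = kB*T / (6*pi*eta*R)
D = 1.381e-23 * 308 / (6 * pi * 0.00098 * 5.7e-08)
D = 4.03964e-12 m^2/s = 4.04 um^2/s

4.04


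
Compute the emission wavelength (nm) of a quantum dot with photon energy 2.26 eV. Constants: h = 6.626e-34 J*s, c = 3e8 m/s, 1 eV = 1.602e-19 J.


Convert energy: E = 2.26 eV = 2.26 * 1.602e-19 = 3.62052e-19 J
lambda = h*c / E = 6.626e-34 * 3e8 / 3.62052e-19
lambda = 5.49037e-07 m = 549.0 nm

549.0


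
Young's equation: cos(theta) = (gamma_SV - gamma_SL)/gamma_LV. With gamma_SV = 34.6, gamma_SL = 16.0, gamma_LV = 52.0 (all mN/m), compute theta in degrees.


cos(theta) = (gamma_SV - gamma_SL) / gamma_LV
cos(theta) = (34.6 - 16.0) / 52.0
cos(theta) = 0.357692
theta = arccos(0.357692) = 69.04 degrees

69.04


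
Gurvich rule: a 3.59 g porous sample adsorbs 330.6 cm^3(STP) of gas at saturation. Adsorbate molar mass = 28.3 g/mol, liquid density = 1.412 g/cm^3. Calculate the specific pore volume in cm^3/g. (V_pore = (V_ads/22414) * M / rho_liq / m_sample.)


Moles adsorbed n = V_ads / 22414 = 330.6 / 22414 = 1.474971e-02 mol
Liquid volume V_liq = n * M / rho_liq = 1.474971e-02 * 28.3 / 1.412 = 0.29562 cm^3
Specific pore volume V_pore = V_liq / m_sample = 0.29562 / 3.59
V_pore = 0.0823 cm^3/g

0.0823


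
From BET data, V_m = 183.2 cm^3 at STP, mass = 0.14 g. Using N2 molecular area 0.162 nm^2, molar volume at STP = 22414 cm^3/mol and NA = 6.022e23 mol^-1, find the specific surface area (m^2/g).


Number of moles in monolayer = V_m / 22414 = 183.2 / 22414 = 0.00817346
Number of molecules = moles * NA = 0.00817346 * 6.022e23
SA = molecules * sigma / mass
SA = (183.2 / 22414) * 6.022e23 * 0.162e-18 / 0.14
SA = 5695.5 m^2/g

5695.5


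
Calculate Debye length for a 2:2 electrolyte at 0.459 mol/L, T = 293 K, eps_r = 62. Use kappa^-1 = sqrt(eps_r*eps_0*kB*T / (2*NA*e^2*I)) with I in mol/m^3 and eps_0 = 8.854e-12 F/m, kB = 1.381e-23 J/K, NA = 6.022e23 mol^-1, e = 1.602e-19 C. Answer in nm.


Ionic strength I = 0.459 * 2^2 * 1000 = 1836 mol/m^3
kappa^-1 = sqrt(62 * 8.854e-12 * 1.381e-23 * 293 / (2 * 6.022e23 * (1.602e-19)^2 * 1836))
kappa^-1 = 0.198 nm

0.198


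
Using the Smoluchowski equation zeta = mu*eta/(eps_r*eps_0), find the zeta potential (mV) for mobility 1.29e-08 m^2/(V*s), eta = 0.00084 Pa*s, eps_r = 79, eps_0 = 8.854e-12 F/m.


Smoluchowski equation: zeta = mu * eta / (eps_r * eps_0)
zeta = 1.29e-08 * 0.00084 / (79 * 8.854e-12)
zeta = 0.015492 V = 15.49 mV

15.49


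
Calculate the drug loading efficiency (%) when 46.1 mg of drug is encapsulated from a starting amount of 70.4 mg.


Drug loading efficiency = (drug loaded / drug initial) * 100
DLE = 46.1 / 70.4 * 100
DLE = 0.6548 * 100
DLE = 65.48%

65.48


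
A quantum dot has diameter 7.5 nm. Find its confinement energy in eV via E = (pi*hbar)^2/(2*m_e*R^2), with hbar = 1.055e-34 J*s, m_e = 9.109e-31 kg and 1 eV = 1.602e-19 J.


Radius R = 7.5/2 = 3.75 nm = 3.75e-09 m
E = (pi * 1.055e-34)^2 / (2 * 9.109e-31 * (3.75e-09)^2)
E(J) = 4.28787e-21
E = E(J) / 1.602e-19 = 0.0268 eV

0.0268


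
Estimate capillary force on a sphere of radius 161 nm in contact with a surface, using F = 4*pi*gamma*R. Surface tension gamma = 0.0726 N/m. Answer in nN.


Convert radius: R = 161 nm = 1.61e-07 m
F = 4 * pi * gamma * R
F = 4 * pi * 0.0726 * 1.61e-07
F = 1.46883e-07 N = 146.8833 nN

146.8833


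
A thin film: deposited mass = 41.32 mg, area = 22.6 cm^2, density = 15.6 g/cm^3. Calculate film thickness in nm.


Convert: m = 41.32 mg = 4.1320e-05 kg, A = 22.6 cm^2 = 2.2600e-03 m^2, rho = 15.6 g/cm^3 = 15600 kg/m^3
t = m / (A * rho)
t = 4.1320e-05 / (2.2600e-03 * 15600)
t = 1.1720e-06 m = 1172.0 nm

1172.0


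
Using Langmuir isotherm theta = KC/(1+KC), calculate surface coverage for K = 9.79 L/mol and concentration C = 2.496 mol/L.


Langmuir isotherm: theta = K*C / (1 + K*C)
K*C = 9.79 * 2.496 = 24.43584
theta = 24.43584 / (1 + 24.43584) = 24.43584 / 25.43584
theta = 0.9607

0.9607


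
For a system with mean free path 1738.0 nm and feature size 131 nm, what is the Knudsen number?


Knudsen number Kn = lambda / L
Kn = 1738.0 / 131
Kn = 13.2672

13.2672


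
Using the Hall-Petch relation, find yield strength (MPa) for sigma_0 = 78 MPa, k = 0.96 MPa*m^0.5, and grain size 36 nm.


d = 36 nm = 3.6e-08 m
sqrt(d) = 0.0001897367
Hall-Petch contribution = k / sqrt(d) = 0.96 / 0.0001897367 = 5059.6 MPa
sigma = sigma_0 + k/sqrt(d) = 78 + 5059.6 = 5137.6 MPa

5137.6


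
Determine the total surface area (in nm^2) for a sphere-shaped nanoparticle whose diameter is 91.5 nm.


Radius r = 91.5/2 = 45.75 nm
Surface area SA = 4 * pi * r^2
SA = 4 * pi * (45.75)^2
SA = 26302.2 nm^2

26302.2


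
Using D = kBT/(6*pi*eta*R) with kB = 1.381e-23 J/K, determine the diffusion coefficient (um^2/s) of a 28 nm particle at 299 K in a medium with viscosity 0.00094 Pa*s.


Radius R = 28/2 = 14 nm = 1.4e-08 m
D = kB*T / (6*pi*eta*R)
D = 1.381e-23 * 299 / (6 * pi * 0.00094 * 1.4e-08)
D = 1.66459e-11 m^2/s = 16.646 um^2/s

16.646


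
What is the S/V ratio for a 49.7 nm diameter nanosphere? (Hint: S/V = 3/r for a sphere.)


Radius r = 49.7/2 = 24.85 nm
S/V = 3 / r = 3 / 24.85
S/V = 0.1207 nm^-1

0.1207


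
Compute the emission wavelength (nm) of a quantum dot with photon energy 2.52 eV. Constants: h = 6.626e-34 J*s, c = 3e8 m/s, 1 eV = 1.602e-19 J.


Convert energy: E = 2.52 eV = 2.52 * 1.602e-19 = 4.03704e-19 J
lambda = h*c / E = 6.626e-34 * 3e8 / 4.03704e-19
lambda = 4.9239e-07 m = 492.4 nm

492.4


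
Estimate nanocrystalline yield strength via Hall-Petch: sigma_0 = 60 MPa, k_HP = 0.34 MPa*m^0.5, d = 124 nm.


d = 124 nm = 1.24e-07 m
sqrt(d) = 0.0003521363
Hall-Petch contribution = k / sqrt(d) = 0.34 / 0.0003521363 = 965.5 MPa
sigma = sigma_0 + k/sqrt(d) = 60 + 965.5 = 1025.5 MPa

1025.5


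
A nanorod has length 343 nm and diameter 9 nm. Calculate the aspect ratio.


Aspect ratio AR = length / diameter
AR = 343 / 9
AR = 38.11

38.11


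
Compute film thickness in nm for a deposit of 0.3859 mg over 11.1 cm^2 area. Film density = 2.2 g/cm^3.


Convert: m = 0.3859 mg = 3.8590e-07 kg, A = 11.1 cm^2 = 1.1100e-03 m^2, rho = 2.2 g/cm^3 = 2200 kg/m^3
t = m / (A * rho)
t = 3.8590e-07 / (1.1100e-03 * 2200)
t = 1.5803e-07 m = 158.0 nm

158.0


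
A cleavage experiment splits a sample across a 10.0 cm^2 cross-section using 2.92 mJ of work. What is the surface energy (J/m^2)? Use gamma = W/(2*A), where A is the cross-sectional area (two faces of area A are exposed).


Convert: A = 10.0 cm^2 = 0.001 m^2, W = 2.92 mJ = 0.00292 J
Cleaving exposes two faces of area A, so total new surface = 2*A and gamma = W / (2*A)
gamma = 0.00292 / (2 * 0.001)
gamma = 1.46 J/m^2

1.46


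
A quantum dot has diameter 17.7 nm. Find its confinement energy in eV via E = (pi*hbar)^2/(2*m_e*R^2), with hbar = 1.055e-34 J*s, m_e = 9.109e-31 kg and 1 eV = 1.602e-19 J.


Radius R = 17.7/2 = 8.85 nm = 8.85e-09 m
E = (pi * 1.055e-34)^2 / (2 * 9.109e-31 * (8.85e-09)^2)
E(J) = 7.6987e-22
E = E(J) / 1.602e-19 = 0.0048 eV

0.0048


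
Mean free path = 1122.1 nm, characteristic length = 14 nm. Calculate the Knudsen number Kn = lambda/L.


Knudsen number Kn = lambda / L
Kn = 1122.1 / 14
Kn = 80.15

80.15


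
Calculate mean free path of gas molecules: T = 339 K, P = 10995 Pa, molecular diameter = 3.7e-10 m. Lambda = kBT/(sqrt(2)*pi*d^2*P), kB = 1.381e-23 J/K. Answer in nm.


Mean free path: lambda = kB*T / (sqrt(2) * pi * d^2 * P)
lambda = 1.381e-23 * 339 / (sqrt(2) * pi * (3.7e-10)^2 * 10995)
lambda = 7.00051e-07 m
lambda = 700.05 nm

700.05


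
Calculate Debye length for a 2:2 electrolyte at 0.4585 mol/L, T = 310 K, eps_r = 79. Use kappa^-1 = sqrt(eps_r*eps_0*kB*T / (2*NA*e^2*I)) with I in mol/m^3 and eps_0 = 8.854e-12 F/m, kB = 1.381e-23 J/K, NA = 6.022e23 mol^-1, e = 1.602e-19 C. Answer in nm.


Ionic strength I = 0.4585 * 2^2 * 1000 = 1834 mol/m^3
kappa^-1 = sqrt(79 * 8.854e-12 * 1.381e-23 * 310 / (2 * 6.022e23 * (1.602e-19)^2 * 1834))
kappa^-1 = 0.23 nm

0.23


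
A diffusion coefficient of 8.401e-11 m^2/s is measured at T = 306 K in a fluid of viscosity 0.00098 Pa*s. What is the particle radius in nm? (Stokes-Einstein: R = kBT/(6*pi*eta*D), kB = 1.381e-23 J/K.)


Stokes-Einstein: R = kB*T / (6*pi*eta*D)
R = 1.381e-23 * 306 / (6 * pi * 0.00098 * 8.401e-11)
R = 2.72306e-09 m = 2.72 nm

2.72


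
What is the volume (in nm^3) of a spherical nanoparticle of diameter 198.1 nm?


Radius r = 198.1/2 = 99.05 nm
Volume V = (4/3) * pi * r^3
V = (4/3) * pi * (99.05)^3
V = 4070540.21 nm^3

4070540.21


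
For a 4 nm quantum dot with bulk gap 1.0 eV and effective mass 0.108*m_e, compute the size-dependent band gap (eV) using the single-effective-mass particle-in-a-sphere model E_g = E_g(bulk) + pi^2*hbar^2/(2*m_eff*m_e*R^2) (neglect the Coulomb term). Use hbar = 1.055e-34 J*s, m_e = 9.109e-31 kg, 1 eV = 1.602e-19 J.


Radius R = 4/2 nm = 2e-09 m
Confinement energy dE = pi^2 * hbar^2 / (2 * m_eff * m_e * R^2)
dE = pi^2 * (1.055e-34)^2 / (2 * 0.108 * 9.109e-31 * (2e-09)^2) J, divided by 1.602e-19 J/eV
dE = 0.8713 eV
Total band gap = E_g(bulk) + dE = 1.0 + 0.8713 = 1.8713 eV

1.8713


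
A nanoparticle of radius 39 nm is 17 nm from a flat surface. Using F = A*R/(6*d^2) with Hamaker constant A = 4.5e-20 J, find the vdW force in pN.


Convert to SI: R = 39 nm = 3.9e-08 m, d = 17 nm = 1.7e-08 m
F = A * R / (6 * d^2)
F = 4.5e-20 * 3.9e-08 / (6 * (1.7e-08)^2)
F = 1.01211e-12 N = 1.012 pN

1.012


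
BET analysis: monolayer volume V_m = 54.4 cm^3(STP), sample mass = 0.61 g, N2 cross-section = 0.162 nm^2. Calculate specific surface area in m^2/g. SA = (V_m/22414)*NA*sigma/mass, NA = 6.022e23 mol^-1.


Number of moles in monolayer = V_m / 22414 = 54.4 / 22414 = 0.00242705
Number of molecules = moles * NA = 0.00242705 * 6.022e23
SA = molecules * sigma / mass
SA = (54.4 / 22414) * 6.022e23 * 0.162e-18 / 0.61
SA = 388.2 m^2/g

388.2


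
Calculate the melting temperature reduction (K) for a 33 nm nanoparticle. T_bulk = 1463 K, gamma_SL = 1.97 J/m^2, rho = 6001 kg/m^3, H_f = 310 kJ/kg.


Radius R = 33/2 = 16.5 nm = 1.65e-08 m
Convert H_f = 310 kJ/kg = 310000 J/kg
dT = 2 * gamma_SL * T_bulk / (rho * H_f * R)
dT = 2 * 1.97 * 1463 / (6001 * 310000 * 1.65e-08)
dT = 187.8 K

187.8


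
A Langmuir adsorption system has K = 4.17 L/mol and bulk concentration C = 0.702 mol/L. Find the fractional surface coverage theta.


Langmuir isotherm: theta = K*C / (1 + K*C)
K*C = 4.17 * 0.702 = 2.92734
theta = 2.92734 / (1 + 2.92734) = 2.92734 / 3.92734
theta = 0.7454

0.7454


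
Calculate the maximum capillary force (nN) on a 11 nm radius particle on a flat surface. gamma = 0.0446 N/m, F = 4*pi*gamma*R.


Convert radius: R = 11 nm = 1.1e-08 m
F = 4 * pi * gamma * R
F = 4 * pi * 0.0446 * 1.1e-08
F = 6.16506e-09 N = 6.1651 nN

6.1651


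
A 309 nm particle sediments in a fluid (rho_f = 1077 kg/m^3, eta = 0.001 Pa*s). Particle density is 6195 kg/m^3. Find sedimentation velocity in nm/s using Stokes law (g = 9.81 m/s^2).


Radius R = 309/2 nm = 1.545e-07 m
Density difference = 6195 - 1077 = 5118 kg/m^3
v = 2 * R^2 * (rho_p - rho_f) * g / (9 * eta)
v = 2 * (1.545e-07)^2 * 5118 * 9.81 / (9 * 0.001)
v = 2.66326e-07 m/s = 266.3261 nm/s

266.3261


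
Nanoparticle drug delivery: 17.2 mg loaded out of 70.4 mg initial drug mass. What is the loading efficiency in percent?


Drug loading efficiency = (drug loaded / drug initial) * 100
DLE = 17.2 / 70.4 * 100
DLE = 0.2443 * 100
DLE = 24.43%

24.43


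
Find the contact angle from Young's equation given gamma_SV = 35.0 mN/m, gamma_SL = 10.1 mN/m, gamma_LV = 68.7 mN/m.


cos(theta) = (gamma_SV - gamma_SL) / gamma_LV
cos(theta) = (35.0 - 10.1) / 68.7
cos(theta) = 0.362445
theta = arccos(0.362445) = 68.75 degrees

68.75


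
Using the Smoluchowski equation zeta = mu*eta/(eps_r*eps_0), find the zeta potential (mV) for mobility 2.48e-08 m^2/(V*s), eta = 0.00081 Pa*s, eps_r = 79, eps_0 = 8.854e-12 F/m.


Smoluchowski equation: zeta = mu * eta / (eps_r * eps_0)
zeta = 2.48e-08 * 0.00081 / (79 * 8.854e-12)
zeta = 0.028719 V = 28.72 mV

28.72


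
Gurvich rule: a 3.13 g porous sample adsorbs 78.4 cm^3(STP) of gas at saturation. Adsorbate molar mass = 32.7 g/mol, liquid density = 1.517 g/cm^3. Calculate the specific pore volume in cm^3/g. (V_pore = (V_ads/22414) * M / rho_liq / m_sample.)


Moles adsorbed n = V_ads / 22414 = 78.4 / 22414 = 3.497814e-03 mol
Liquid volume V_liq = n * M / rho_liq = 3.497814e-03 * 32.7 / 1.517 = 0.07540 cm^3
Specific pore volume V_pore = V_liq / m_sample = 0.07540 / 3.13
V_pore = 0.0241 cm^3/g

0.0241


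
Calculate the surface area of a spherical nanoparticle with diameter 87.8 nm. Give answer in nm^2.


Radius r = 87.8/2 = 43.9 nm
Surface area SA = 4 * pi * r^2
SA = 4 * pi * (43.9)^2
SA = 24218.04 nm^2

24218.04


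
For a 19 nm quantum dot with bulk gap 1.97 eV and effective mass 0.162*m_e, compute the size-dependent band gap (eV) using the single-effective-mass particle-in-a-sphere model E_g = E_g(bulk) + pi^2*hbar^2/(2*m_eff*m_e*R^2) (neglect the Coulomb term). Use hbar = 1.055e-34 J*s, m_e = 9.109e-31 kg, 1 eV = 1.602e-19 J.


Radius R = 19/2 nm = 9.5e-09 m
Confinement energy dE = pi^2 * hbar^2 / (2 * m_eff * m_e * R^2)
dE = pi^2 * (1.055e-34)^2 / (2 * 0.162 * 9.109e-31 * (9.5e-09)^2) J, divided by 1.602e-19 J/eV
dE = 0.0257 eV
Total band gap = E_g(bulk) + dE = 1.97 + 0.0257 = 1.9957 eV

1.9957


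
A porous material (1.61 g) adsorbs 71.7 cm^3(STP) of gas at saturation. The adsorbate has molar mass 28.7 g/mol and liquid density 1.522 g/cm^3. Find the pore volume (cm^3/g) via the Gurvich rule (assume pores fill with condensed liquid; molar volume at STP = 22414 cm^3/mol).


Moles adsorbed n = V_ads / 22414 = 71.7 / 22414 = 3.198894e-03 mol
Liquid volume V_liq = n * M / rho_liq = 3.198894e-03 * 28.7 / 1.522 = 0.06032 cm^3
Specific pore volume V_pore = V_liq / m_sample = 0.06032 / 1.61
V_pore = 0.0375 cm^3/g

0.0375


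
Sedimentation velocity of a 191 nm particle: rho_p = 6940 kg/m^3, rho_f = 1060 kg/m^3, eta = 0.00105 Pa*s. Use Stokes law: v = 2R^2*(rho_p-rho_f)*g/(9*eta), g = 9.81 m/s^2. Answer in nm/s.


Radius R = 191/2 nm = 9.55e-08 m
Density difference = 6940 - 1060 = 5880 kg/m^3
v = 2 * R^2 * (rho_p - rho_f) * g / (9 * eta)
v = 2 * (9.55e-08)^2 * 5880 * 9.81 / (9 * 0.00105)
v = 1.1134e-07 m/s = 111.34 nm/s

111.34


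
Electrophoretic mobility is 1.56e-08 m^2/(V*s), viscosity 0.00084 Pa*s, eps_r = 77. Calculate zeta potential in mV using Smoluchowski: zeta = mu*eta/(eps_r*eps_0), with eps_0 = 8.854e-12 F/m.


Smoluchowski equation: zeta = mu * eta / (eps_r * eps_0)
zeta = 1.56e-08 * 0.00084 / (77 * 8.854e-12)
zeta = 0.019221 V = 19.22 mV

19.22


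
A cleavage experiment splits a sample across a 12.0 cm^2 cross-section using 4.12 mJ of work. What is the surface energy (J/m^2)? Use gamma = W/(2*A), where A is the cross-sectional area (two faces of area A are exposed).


Convert: A = 12.0 cm^2 = 0.0012 m^2, W = 4.12 mJ = 0.00412 J
Cleaving exposes two faces of area A, so total new surface = 2*A and gamma = W / (2*A)
gamma = 0.00412 / (2 * 0.0012)
gamma = 1.717 J/m^2

1.717


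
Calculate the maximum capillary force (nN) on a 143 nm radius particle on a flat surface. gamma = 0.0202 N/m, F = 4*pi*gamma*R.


Convert radius: R = 143 nm = 1.43e-07 m
F = 4 * pi * gamma * R
F = 4 * pi * 0.0202 * 1.43e-07
F = 3.62992e-08 N = 36.2992 nN

36.2992


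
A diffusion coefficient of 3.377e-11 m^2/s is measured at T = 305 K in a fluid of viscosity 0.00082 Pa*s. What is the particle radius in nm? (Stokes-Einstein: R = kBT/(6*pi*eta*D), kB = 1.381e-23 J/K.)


Stokes-Einstein: R = kB*T / (6*pi*eta*D)
R = 1.381e-23 * 305 / (6 * pi * 0.00082 * 3.377e-11)
R = 8.06952e-09 m = 8.07 nm

8.07


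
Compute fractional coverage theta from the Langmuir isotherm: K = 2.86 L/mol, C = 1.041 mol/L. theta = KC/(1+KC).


Langmuir isotherm: theta = K*C / (1 + K*C)
K*C = 2.86 * 1.041 = 2.97726
theta = 2.97726 / (1 + 2.97726) = 2.97726 / 3.97726
theta = 0.7486

0.7486


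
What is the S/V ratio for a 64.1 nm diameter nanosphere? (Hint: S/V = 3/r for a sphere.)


Radius r = 64.1/2 = 32.05 nm
S/V = 3 / r = 3 / 32.05
S/V = 0.0936 nm^-1

0.0936


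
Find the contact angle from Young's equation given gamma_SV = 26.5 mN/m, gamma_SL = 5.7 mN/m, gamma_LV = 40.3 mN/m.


cos(theta) = (gamma_SV - gamma_SL) / gamma_LV
cos(theta) = (26.5 - 5.7) / 40.3
cos(theta) = 0.516129
theta = arccos(0.516129) = 58.93 degrees

58.93


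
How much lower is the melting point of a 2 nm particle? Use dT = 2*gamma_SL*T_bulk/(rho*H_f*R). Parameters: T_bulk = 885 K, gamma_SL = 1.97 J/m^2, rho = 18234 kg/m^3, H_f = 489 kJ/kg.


Radius R = 2/2 = 1 nm = 1e-09 m
Convert H_f = 489 kJ/kg = 489000 J/kg
dT = 2 * gamma_SL * T_bulk / (rho * H_f * R)
dT = 2 * 1.97 * 885 / (18234 * 489000 * 1e-09)
dT = 391.1 K

391.1


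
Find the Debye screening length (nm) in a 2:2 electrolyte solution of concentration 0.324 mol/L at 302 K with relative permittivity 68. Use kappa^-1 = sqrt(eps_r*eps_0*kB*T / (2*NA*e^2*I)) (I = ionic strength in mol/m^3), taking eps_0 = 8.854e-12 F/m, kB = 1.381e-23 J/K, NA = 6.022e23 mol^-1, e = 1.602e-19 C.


Ionic strength I = 0.324 * 2^2 * 1000 = 1296 mol/m^3
kappa^-1 = sqrt(68 * 8.854e-12 * 1.381e-23 * 302 / (2 * 6.022e23 * (1.602e-19)^2 * 1296))
kappa^-1 = 0.25 nm

0.25


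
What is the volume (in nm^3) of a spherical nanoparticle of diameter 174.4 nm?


Radius r = 174.4/2 = 87.2 nm
Volume V = (4/3) * pi * r^3
V = (4/3) * pi * (87.2)^3
V = 2777397.65 nm^3

2777397.65


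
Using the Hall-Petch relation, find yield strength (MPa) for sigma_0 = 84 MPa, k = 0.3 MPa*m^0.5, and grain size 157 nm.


d = 157 nm = 1.57e-07 m
sqrt(d) = 0.0003962323
Hall-Petch contribution = k / sqrt(d) = 0.3 / 0.0003962323 = 757.1 MPa
sigma = sigma_0 + k/sqrt(d) = 84 + 757.1 = 841.1 MPa

841.1


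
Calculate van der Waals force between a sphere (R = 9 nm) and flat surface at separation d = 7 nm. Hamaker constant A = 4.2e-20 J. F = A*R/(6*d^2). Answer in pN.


Convert to SI: R = 9 nm = 9e-09 m, d = 7 nm = 7e-09 m
F = A * R / (6 * d^2)
F = 4.2e-20 * 9e-09 / (6 * (7e-09)^2)
F = 1.28571e-12 N = 1.286 pN

1.286


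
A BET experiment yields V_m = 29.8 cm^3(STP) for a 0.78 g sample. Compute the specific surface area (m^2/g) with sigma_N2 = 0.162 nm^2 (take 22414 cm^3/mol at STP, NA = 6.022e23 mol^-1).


Number of moles in monolayer = V_m / 22414 = 29.8 / 22414 = 0.00132953
Number of molecules = moles * NA = 0.00132953 * 6.022e23
SA = molecules * sigma / mass
SA = (29.8 / 22414) * 6.022e23 * 0.162e-18 / 0.78
SA = 166.3 m^2/g

166.3


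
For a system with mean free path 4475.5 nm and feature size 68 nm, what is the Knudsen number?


Knudsen number Kn = lambda / L
Kn = 4475.5 / 68
Kn = 65.8162

65.8162


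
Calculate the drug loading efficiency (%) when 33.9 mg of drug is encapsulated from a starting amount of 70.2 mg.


Drug loading efficiency = (drug loaded / drug initial) * 100
DLE = 33.9 / 70.2 * 100
DLE = 0.4829 * 100
DLE = 48.29%

48.29


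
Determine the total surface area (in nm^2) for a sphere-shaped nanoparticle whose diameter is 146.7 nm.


Radius r = 146.7/2 = 73.35 nm
Surface area SA = 4 * pi * r^2
SA = 4 * pi * (73.35)^2
SA = 67609.87 nm^2

67609.87


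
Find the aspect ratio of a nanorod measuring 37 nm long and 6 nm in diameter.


Aspect ratio AR = length / diameter
AR = 37 / 6
AR = 6.17

6.17


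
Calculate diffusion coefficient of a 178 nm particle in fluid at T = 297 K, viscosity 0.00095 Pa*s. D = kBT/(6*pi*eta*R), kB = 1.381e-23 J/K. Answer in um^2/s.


Radius R = 178/2 = 89 nm = 8.9e-08 m
D = kB*T / (6*pi*eta*R)
D = 1.381e-23 * 297 / (6 * pi * 0.00095 * 8.9e-08)
D = 2.57357e-12 m^2/s = 2.574 um^2/s

2.574


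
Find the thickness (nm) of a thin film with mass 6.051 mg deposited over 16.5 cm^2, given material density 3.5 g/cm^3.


Convert: m = 6.051 mg = 6.0510e-06 kg, A = 16.5 cm^2 = 1.6500e-03 m^2, rho = 3.5 g/cm^3 = 3500 kg/m^3
t = m / (A * rho)
t = 6.0510e-06 / (1.6500e-03 * 3500)
t = 1.0478e-06 m = 1047.8 nm

1047.8


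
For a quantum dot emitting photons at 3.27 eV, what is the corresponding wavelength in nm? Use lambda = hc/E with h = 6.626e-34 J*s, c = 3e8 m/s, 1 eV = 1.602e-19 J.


Convert energy: E = 3.27 eV = 3.27 * 1.602e-19 = 5.23854e-19 J
lambda = h*c / E = 6.626e-34 * 3e8 / 5.23854e-19
lambda = 3.79457e-07 m = 379.5 nm

379.5


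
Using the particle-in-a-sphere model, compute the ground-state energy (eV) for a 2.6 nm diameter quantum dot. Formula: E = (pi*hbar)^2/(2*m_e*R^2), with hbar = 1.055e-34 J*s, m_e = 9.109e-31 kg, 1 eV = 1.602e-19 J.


Radius R = 2.6/2 = 1.3 nm = 1.3e-09 m
E = (pi * 1.055e-34)^2 / (2 * 9.109e-31 * (1.3e-09)^2)
E(J) = 3.56794e-20
E = E(J) / 1.602e-19 = 0.2227 eV

0.2227


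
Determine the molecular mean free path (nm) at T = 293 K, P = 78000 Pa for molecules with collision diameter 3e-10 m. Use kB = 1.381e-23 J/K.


Mean free path: lambda = kB*T / (sqrt(2) * pi * d^2 * P)
lambda = 1.381e-23 * 293 / (sqrt(2) * pi * (3e-10)^2 * 78000)
lambda = 1.29736e-07 m
lambda = 129.74 nm

129.74


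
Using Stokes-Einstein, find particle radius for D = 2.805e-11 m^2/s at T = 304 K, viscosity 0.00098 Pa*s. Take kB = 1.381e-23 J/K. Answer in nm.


Stokes-Einstein: R = kB*T / (6*pi*eta*D)
R = 1.381e-23 * 304 / (6 * pi * 0.00098 * 2.805e-11)
R = 8.10228e-09 m = 8.1 nm

8.1


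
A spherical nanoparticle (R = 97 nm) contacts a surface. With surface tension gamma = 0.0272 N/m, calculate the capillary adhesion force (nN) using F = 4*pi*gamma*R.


Convert radius: R = 97 nm = 9.7e-08 m
F = 4 * pi * gamma * R
F = 4 * pi * 0.0272 * 9.7e-08
F = 3.31551e-08 N = 33.1551 nN

33.1551


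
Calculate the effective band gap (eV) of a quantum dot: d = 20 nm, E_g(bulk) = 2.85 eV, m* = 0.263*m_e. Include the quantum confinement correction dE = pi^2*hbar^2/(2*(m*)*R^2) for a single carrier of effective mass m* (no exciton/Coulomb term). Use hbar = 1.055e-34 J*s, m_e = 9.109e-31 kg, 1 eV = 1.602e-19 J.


Radius R = 20/2 nm = 1e-08 m
Confinement energy dE = pi^2 * hbar^2 / (2 * m_eff * m_e * R^2)
dE = pi^2 * (1.055e-34)^2 / (2 * 0.263 * 9.109e-31 * (1e-08)^2) J, divided by 1.602e-19 J/eV
dE = 0.0143 eV
Total band gap = E_g(bulk) + dE = 2.85 + 0.0143 = 2.8643 eV

2.8643
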